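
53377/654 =53377/654 = 81.62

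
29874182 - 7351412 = 22522770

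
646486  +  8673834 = 9320320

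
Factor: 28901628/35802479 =2^2*3^2*7^1*19^(-1)*114689^1*1884341^(-1 )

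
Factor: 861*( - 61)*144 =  - 2^4*3^3*7^1*41^1*61^1 = - 7563024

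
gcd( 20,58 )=2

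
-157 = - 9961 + 9804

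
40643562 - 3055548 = 37588014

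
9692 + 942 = 10634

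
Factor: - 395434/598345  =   - 2^1*5^( -1)*11^( - 2)*13^1*23^(  -  1)*43^( - 1) * 67^1*227^1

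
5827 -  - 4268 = 10095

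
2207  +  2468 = 4675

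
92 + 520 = 612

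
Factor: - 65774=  - 2^1*32887^1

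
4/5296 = 1/1324 = 0.00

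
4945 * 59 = 291755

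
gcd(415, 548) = 1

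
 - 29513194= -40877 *722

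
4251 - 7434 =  - 3183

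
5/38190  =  1/7638 = 0.00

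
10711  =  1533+9178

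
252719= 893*283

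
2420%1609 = 811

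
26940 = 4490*6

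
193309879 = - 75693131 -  -269003010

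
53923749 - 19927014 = 33996735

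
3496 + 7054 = 10550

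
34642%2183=1897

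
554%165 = 59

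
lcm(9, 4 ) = 36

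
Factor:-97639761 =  - 3^1*23^1*1415069^1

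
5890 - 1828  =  4062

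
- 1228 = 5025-6253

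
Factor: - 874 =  - 2^1*19^1*23^1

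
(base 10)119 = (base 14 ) 87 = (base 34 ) 3h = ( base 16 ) 77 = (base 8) 167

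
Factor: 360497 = 360497^1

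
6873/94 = 73 + 11/94= 73.12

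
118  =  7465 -7347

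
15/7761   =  5/2587= 0.00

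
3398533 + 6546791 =9945324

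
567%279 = 9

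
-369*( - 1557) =574533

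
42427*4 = 169708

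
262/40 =6 + 11/20=6.55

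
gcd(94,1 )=1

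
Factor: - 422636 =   -  2^2*19^1*67^1 * 83^1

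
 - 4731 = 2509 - 7240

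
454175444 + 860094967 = 1314270411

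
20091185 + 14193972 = 34285157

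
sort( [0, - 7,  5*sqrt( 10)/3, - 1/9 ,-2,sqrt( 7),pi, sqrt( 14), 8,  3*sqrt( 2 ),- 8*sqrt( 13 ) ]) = [ - 8*sqrt( 13 ) , - 7, - 2, - 1/9,0, sqrt( 7) , pi,sqrt(14),3*sqrt (2),  5*sqrt(10 ) /3, 8] 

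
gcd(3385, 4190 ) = 5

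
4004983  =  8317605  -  4312622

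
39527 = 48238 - 8711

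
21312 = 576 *37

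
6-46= - 40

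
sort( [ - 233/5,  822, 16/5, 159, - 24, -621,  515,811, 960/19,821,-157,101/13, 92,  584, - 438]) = [-621, - 438, - 157,-233/5,- 24,16/5,101/13,960/19, 92 , 159,515,584,811,821, 822 ] 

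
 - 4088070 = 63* ( - 64890)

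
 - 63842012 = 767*( -83236 )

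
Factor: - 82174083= - 3^1*27391361^1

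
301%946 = 301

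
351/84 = 4 + 5/28=4.18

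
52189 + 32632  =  84821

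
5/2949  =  5/2949 = 0.00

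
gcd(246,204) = 6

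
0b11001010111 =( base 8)3127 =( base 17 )5A8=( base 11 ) 1246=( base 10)1623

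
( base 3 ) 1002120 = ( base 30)qi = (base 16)31E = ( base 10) 798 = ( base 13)495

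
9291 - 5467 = 3824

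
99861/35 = 2853+6/35 = 2853.17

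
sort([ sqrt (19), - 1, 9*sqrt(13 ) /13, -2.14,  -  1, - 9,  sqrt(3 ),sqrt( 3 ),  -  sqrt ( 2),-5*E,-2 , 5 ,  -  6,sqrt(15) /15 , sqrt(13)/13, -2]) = [-5*E,- 9,- 6,-2.14, - 2 , - 2,-sqrt(2),  -  1, - 1 , sqrt ( 15 ) /15,sqrt(13)/13,sqrt ( 3 ),sqrt(3), 9*sqrt( 13 ) /13, sqrt(19), 5 ]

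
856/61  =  14+2/61  =  14.03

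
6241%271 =8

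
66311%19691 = 7238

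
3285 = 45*73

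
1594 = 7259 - 5665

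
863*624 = 538512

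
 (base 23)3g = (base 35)2f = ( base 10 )85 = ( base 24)3d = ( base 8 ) 125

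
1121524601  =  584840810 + 536683791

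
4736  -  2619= 2117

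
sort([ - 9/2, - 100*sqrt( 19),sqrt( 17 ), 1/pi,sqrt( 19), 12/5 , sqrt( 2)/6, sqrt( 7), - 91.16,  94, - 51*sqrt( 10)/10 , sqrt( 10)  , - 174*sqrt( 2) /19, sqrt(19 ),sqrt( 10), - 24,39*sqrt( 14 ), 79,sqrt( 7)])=[ - 100*sqrt( 19 ), - 91.16 ,  -  24 , - 51*sqrt( 10) /10, - 174*sqrt( 2 ) /19, - 9/2, sqrt(2)/6, 1/pi, 12/5, sqrt( 7),sqrt(7 ), sqrt( 10), sqrt( 10),sqrt(17 ),sqrt( 19 ),sqrt( 19), 79, 94, 39*sqrt(14 ) ]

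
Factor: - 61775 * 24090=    - 1488159750= -2^1* 3^1*5^3*7^1*11^1*73^1*353^1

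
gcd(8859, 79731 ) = 8859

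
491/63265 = 491/63265 = 0.01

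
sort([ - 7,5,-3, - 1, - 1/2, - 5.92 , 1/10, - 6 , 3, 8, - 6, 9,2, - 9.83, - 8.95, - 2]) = [- 9.83, - 8.95, - 7 , - 6, - 6,-5.92, - 3, - 2, - 1, - 1/2, 1/10,2,  3, 5, 8, 9]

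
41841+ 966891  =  1008732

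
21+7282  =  7303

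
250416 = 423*592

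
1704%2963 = 1704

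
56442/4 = 28221/2 =14110.50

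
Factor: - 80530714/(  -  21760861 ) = 2^1 * 11^1*71^ ( - 1 )*306491^( - 1 )*3660487^1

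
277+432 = 709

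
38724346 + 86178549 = 124902895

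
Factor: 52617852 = 2^2 * 3^2*7^1*59^1 * 3539^1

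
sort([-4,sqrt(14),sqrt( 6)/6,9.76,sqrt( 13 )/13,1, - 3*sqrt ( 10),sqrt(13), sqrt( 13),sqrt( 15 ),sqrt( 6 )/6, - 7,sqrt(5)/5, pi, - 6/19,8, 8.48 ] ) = [-3*sqrt( 10), - 7, - 4,-6/19,sqrt( 13 )/13, sqrt( 6 )/6,sqrt( 6)/6,sqrt( 5)/5,1, pi,sqrt( 13), sqrt(13), sqrt(14 ),sqrt (15 ),8, 8.48, 9.76]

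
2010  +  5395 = 7405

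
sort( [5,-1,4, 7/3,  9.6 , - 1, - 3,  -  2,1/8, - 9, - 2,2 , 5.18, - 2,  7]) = [ - 9, -3, - 2, - 2,-2, - 1 , - 1,1/8, 2,7/3,4,5,  5.18,7, 9.6]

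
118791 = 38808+79983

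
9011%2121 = 527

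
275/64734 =275/64734 = 0.00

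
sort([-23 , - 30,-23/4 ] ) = [ - 30, - 23, - 23/4 ] 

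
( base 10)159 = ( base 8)237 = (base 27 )5o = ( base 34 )4n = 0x9f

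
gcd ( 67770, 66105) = 45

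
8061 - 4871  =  3190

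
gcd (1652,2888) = 4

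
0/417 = 0  =  0.00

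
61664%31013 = 30651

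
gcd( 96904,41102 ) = 2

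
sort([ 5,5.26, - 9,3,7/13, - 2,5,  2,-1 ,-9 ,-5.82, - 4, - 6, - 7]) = [ - 9, -9 ,-7, - 6, - 5.82, - 4, - 2,-1 , 7/13,2,3,5, 5,5.26 ] 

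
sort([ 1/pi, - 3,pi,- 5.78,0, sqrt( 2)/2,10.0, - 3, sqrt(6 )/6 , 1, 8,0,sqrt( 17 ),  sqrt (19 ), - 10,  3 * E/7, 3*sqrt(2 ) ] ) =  [-10, - 5.78, - 3, - 3, 0,0,1/pi,sqrt(6)/6,sqrt(2)/2,1,  3 * E/7,pi,sqrt( 17),3*sqrt(  2 ),sqrt( 19), 8,10.0]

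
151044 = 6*25174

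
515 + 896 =1411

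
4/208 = 1/52 = 0.02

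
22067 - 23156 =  - 1089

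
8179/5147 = 8179/5147  =  1.59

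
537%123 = 45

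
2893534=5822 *497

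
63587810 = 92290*689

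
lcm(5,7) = 35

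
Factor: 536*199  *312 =2^6*3^1*13^1*67^1*199^1  =  33279168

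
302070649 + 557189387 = 859260036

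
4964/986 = 5+1/29 = 5.03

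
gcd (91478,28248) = 2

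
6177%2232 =1713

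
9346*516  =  4822536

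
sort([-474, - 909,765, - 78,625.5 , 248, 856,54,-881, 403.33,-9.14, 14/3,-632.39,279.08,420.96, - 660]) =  [ - 909, - 881, - 660,-632.39, - 474, -78,-9.14,14/3,54,248,279.08,  403.33,420.96, 625.5,  765, 856 ]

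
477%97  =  89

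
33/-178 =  - 33/178 = - 0.19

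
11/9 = 1+2/9= 1.22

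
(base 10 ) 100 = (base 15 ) 6a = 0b1100100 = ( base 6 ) 244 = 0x64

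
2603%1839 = 764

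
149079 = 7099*21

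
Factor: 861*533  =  3^1*7^1*13^1*41^2 = 458913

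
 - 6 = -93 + 87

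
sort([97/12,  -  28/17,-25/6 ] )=[ - 25/6, - 28/17, 97/12 ]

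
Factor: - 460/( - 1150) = 2/5 = 2^1*5^( - 1) 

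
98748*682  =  67346136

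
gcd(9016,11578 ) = 14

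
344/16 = 43/2 =21.50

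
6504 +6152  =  12656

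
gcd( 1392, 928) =464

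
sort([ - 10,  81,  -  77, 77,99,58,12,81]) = [ - 77,  -  10, 12,58, 77,81,81, 99 ]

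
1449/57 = 25+8/19 = 25.42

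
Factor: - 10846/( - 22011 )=2^1*3^( - 1 ) *17^1*23^( - 1)=34/69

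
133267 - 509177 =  - 375910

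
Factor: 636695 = 5^1*29^1 *4391^1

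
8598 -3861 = 4737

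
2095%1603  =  492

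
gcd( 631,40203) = 1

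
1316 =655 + 661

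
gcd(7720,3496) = 8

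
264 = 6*44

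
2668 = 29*92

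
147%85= 62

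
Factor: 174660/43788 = 355/89 = 5^1* 71^1 * 89^(- 1) 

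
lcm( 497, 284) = 1988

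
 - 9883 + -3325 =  - 13208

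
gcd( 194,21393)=1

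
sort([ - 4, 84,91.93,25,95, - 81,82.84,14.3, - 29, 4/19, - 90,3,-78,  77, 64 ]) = [- 90  ,- 81, - 78 , - 29, - 4 , 4/19, 3, 14.3, 25 , 64, 77,82.84,84, 91.93,95]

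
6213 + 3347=9560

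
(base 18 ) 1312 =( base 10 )6824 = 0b1101010101000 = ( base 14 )26b6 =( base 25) amo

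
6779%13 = 6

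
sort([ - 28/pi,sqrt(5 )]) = [  -  28/pi, sqrt(5) ]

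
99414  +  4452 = 103866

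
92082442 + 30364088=122446530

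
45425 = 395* 115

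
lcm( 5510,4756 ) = 451820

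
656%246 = 164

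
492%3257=492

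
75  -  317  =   - 242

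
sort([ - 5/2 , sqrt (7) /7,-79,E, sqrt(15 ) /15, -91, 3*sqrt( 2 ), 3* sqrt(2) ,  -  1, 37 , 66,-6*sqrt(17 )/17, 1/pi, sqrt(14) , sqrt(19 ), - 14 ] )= [ - 91, - 79, - 14, - 5/2, - 6*sqrt( 17 )/17,  -  1, sqrt (15 )/15,1/pi,sqrt ( 7 )/7,E,sqrt(14 ),3*sqrt (2 ), 3*sqrt (2 ), sqrt( 19) , 37, 66]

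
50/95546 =25/47773 = 0.00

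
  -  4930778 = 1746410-6677188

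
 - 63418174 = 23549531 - 86967705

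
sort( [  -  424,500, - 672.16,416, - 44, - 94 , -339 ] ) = [ - 672.16,-424, - 339, - 94,-44,416,500]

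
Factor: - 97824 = -2^5* 3^1*1019^1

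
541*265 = 143365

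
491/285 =1 + 206/285= 1.72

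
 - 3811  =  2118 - 5929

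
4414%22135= 4414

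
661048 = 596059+64989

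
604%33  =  10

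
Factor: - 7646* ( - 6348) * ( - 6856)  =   - 2^6*3^1 * 23^2*857^1*3823^1  =  - 332768355648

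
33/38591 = 33/38591=0.00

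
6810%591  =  309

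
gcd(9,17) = 1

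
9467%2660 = 1487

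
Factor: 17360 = 2^4*5^1*7^1*31^1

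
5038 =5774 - 736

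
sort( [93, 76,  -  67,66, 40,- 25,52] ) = [- 67, - 25, 40, 52, 66,76,93]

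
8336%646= 584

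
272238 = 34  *8007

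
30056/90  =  333 + 43/45 = 333.96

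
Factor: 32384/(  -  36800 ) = -22/25 = - 2^1*5^( - 2)*11^1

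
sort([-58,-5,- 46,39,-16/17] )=[ - 58 ,-46 , - 5,-16/17 , 39] 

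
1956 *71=138876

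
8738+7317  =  16055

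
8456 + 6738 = 15194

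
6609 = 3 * 2203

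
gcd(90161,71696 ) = 1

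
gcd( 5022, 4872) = 6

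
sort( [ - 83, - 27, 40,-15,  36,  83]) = [ - 83 , - 27 , - 15, 36,40 , 83]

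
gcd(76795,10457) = 1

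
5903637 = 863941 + 5039696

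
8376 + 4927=13303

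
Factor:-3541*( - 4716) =2^2*3^2*131^1*3541^1=16699356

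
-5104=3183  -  8287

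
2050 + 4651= 6701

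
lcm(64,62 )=1984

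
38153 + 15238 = 53391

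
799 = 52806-52007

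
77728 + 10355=88083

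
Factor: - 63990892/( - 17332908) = 3^( - 1)*7^1*53^(-1 )*27253^(- 1)*2285389^1= 15997723/4333227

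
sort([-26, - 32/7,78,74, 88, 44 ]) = [-26,  -  32/7,44,  74, 78, 88 ]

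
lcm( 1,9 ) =9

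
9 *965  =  8685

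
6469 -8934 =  - 2465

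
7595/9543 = 7595/9543 = 0.80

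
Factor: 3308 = 2^2*827^1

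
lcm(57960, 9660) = 57960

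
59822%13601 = 5418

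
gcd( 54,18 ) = 18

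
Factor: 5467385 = 5^1*7^1*11^2*1291^1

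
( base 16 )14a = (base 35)9F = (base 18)106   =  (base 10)330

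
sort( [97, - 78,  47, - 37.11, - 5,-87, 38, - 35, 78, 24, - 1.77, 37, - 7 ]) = [ - 87,- 78, - 37.11 , - 35, - 7, - 5, -1.77,24,37, 38, 47, 78,97]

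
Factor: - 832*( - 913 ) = 759616 = 2^6*11^1*13^1*83^1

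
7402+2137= 9539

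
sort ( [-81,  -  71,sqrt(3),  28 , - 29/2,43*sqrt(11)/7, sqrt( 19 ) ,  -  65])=[  -  81,  -  71,-65, - 29/2, sqrt( 3), sqrt ( 19) , 43*sqrt( 11 ) /7, 28]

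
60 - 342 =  - 282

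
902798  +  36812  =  939610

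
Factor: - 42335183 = - 11^1*3848653^1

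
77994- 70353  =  7641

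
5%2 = 1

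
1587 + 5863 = 7450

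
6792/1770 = 3 + 247/295 = 3.84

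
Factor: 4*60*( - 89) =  - 2^4*3^1*5^1*89^1 = -  21360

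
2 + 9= 11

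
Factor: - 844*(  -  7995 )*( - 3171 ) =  - 21397210380  =  - 2^2*3^2*5^1*7^1*13^1*41^1*151^1 * 211^1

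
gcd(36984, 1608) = 1608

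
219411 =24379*9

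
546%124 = 50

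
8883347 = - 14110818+22994165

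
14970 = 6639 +8331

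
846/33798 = 141/5633 = 0.03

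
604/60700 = 151/15175 = 0.01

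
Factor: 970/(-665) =-194/133=-2^1*7^(-1 )*19^( - 1)*97^1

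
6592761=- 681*( - 9681 ) 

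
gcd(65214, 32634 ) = 18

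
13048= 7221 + 5827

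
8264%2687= 203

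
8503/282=8503/282 = 30.15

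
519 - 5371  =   - 4852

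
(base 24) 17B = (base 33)MT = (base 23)19J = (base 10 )755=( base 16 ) 2f3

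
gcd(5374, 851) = 1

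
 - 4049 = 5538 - 9587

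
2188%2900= 2188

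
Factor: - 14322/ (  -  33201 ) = 2^1*3^( - 1)*11^1*17^( - 1 ) = 22/51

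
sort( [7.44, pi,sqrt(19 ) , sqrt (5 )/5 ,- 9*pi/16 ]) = [  -  9*pi/16, sqrt(5) /5,pi,sqrt(19 ), 7.44]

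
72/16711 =72/16711 = 0.00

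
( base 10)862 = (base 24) 1bm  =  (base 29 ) 10L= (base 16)35e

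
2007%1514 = 493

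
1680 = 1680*1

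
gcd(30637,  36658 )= 1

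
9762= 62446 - 52684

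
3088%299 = 98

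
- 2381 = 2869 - 5250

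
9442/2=4721 = 4721.00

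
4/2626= 2/1313=0.00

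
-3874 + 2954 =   -  920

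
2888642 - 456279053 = - 453390411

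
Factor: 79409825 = 5^2 * 11^1*41^1*7043^1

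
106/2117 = 106/2117 = 0.05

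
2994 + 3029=6023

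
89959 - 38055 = 51904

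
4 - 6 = -2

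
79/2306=79/2306 = 0.03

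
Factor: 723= 3^1*241^1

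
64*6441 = 412224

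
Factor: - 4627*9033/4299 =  - 13931897/1433= -7^1*661^1*1433^( - 1 )*3011^1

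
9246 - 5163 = 4083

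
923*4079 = 3764917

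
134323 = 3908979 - 3774656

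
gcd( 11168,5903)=1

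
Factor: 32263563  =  3^1* 331^1*32491^1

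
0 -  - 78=78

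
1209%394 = 27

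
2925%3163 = 2925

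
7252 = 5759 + 1493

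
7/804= 7/804  =  0.01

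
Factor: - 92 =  - 2^2*23^1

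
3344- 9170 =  - 5826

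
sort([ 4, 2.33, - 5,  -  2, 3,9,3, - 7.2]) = [-7.2,-5,  -  2, 2.33,3  ,  3,  4, 9 ]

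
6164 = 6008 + 156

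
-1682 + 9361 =7679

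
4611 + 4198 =8809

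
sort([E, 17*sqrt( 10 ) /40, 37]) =[17*sqrt( 10)/40,  E, 37] 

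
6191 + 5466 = 11657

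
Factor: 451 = 11^1*41^1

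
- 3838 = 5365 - 9203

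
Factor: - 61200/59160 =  - 30/29 = - 2^1*3^1*5^1*29^(  -  1) 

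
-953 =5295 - 6248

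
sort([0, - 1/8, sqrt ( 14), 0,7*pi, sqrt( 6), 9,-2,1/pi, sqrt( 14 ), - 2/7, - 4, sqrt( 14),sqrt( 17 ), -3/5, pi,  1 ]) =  [  -  4,  -  2,  -  3/5, - 2/7, - 1/8, 0, 0, 1/pi, 1,sqrt( 6), pi , sqrt( 14 ), sqrt( 14), sqrt( 14), sqrt(17), 9,7*pi ] 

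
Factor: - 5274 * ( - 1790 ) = 2^2*3^2* 5^1*179^1*293^1 = 9440460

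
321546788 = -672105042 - -993651830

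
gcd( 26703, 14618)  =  1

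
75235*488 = 36714680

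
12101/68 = 12101/68 = 177.96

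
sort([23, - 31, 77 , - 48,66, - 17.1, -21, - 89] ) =[ - 89, - 48,  -  31, - 21,-17.1, 23,66, 77] 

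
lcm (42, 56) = 168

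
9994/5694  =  4997/2847 = 1.76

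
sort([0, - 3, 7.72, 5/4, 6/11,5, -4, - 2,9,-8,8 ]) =[  -  8  , - 4, - 3, - 2,0, 6/11,5/4,5, 7.72,8, 9] 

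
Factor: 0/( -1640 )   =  0=0^1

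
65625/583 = 65625/583  =  112.56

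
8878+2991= 11869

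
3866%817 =598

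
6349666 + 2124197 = 8473863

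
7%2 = 1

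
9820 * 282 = 2769240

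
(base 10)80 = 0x50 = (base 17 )4C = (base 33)2e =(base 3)2222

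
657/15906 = 219/5302 =0.04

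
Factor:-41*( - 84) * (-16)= - 55104 = - 2^6*3^1 * 7^1 * 41^1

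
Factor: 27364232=2^3*7^1*109^1*4483^1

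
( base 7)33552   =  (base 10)8514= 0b10000101000010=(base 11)6440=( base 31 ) 8QK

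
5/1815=1/363 = 0.00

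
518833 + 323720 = 842553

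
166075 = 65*2555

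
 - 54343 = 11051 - 65394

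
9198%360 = 198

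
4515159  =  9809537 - 5294378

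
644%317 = 10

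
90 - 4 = 86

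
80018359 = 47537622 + 32480737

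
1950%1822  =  128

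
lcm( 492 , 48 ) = 1968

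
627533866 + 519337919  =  1146871785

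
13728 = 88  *156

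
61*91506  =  5581866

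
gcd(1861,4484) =1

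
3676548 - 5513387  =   - 1836839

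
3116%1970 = 1146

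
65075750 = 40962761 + 24112989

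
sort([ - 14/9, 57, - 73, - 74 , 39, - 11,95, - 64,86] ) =[ - 74,  -  73,-64, - 11, - 14/9,39,57,86,95]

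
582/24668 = 291/12334 = 0.02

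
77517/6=12919 + 1/2 =12919.50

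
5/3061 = 5/3061 =0.00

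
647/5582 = 647/5582 = 0.12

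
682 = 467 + 215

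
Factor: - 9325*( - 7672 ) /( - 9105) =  - 2^3*3^ ( -1)* 5^1*7^1 *137^1*373^1*607^ (-1) = - 14308280/1821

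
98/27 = 98/27 =3.63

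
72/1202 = 36/601 = 0.06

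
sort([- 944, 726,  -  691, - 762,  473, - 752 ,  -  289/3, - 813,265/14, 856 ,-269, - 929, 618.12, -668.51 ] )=[  -  944,- 929 , - 813,-762,- 752, - 691, - 668.51, - 269, - 289/3,265/14, 473, 618.12,  726,856 ] 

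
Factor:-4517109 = -3^2*83^1*6047^1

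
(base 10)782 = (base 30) q2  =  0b1100001110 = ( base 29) QS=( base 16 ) 30e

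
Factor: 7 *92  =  2^2*7^1*23^1 =644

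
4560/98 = 2280/49 = 46.53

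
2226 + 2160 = 4386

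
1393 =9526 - 8133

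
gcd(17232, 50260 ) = 1436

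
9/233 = 9/233 = 0.04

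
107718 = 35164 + 72554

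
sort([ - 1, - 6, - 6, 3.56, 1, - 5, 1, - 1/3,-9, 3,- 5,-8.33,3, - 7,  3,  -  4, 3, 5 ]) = [ - 9, - 8.33,-7, - 6, - 6, - 5, - 5, - 4,-1, - 1/3,1 , 1,3,  3,3,3 , 3.56, 5]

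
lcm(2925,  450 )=5850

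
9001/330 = 9001/330 = 27.28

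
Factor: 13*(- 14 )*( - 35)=2^1*5^1*7^2*13^1=6370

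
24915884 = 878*28378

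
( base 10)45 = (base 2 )101101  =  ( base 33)1c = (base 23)1m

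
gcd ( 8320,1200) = 80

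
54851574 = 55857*982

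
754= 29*26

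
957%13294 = 957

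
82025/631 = 129  +  626/631 = 129.99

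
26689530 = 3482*7665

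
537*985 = 528945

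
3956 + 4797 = 8753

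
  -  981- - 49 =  - 932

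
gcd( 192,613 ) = 1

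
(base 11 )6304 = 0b10000010100001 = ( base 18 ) 17e1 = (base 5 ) 231403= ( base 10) 8353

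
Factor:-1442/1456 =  - 2^( - 3 )*  13^( - 1 ) * 103^1 =-103/104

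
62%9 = 8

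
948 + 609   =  1557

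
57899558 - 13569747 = 44329811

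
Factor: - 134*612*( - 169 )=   2^3*3^2 * 13^2*17^1*67^1 =13859352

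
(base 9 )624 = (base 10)508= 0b111111100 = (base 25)k8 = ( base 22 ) 112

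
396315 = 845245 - 448930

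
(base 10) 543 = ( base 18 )1c3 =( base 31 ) HG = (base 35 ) FI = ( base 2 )1000011111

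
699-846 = - 147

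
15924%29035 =15924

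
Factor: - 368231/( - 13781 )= 13781^( - 1)*368231^1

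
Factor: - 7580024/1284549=-2^3*3^(-1)*  7^ (-1 )*653^1*1451^1  *  61169^ ( - 1)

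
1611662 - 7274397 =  - 5662735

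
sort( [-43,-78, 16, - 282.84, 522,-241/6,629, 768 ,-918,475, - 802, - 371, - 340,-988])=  [ - 988,-918,-802 ,-371,-340, - 282.84, - 78, - 43,-241/6, 16, 475, 522, 629,768]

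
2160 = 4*540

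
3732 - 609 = 3123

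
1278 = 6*213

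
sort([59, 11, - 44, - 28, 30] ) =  [ - 44,-28, 11,30,  59 ] 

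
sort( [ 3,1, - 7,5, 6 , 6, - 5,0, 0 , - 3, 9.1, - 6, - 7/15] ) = [  -  7, - 6, - 5, - 3 , -7/15 , 0, 0, 1 , 3, 5 , 6, 6  ,  9.1]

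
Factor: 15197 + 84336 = 7^1*59^1 * 241^1 = 99533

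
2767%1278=211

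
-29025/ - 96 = 9675/32 = 302.34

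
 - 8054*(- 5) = 40270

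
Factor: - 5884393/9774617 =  - 5884393^1*9774617^(-1)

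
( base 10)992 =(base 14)50C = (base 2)1111100000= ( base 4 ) 33200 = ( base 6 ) 4332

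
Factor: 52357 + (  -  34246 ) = 18111 = 3^1*6037^1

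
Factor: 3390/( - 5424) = -2^ ( - 3) * 5^1 = - 5/8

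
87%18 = 15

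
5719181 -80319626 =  - 74600445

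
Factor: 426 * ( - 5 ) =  - 2^1*3^1*5^1 * 71^1 = - 2130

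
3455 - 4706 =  -1251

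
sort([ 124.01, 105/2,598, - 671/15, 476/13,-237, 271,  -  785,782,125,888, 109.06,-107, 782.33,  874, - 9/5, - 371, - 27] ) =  [-785,  -  371,-237, -107, - 671/15, - 27,-9/5, 476/13 , 105/2, 109.06,  124.01,  125, 271,  598, 782, 782.33,  874, 888] 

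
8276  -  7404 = 872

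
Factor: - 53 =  - 53^1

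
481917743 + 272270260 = 754188003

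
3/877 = 3/877 = 0.00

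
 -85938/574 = -150+81/287 = - 149.72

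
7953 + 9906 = 17859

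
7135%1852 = 1579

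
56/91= 8/13 = 0.62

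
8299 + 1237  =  9536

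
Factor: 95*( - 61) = -5795 = - 5^1*19^1*61^1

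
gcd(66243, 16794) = 933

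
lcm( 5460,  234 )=16380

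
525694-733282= -207588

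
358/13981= 358/13981 = 0.03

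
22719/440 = 51 + 279/440 = 51.63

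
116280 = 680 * 171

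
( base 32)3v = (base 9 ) 151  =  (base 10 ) 127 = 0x7F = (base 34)3P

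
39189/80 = 489 + 69/80 = 489.86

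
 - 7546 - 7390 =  - 14936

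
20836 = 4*5209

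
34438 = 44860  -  10422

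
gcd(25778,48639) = 1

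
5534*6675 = 36939450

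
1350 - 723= 627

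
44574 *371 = 16536954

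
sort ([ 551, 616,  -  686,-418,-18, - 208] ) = [ - 686, - 418, - 208, - 18,  551,616 ]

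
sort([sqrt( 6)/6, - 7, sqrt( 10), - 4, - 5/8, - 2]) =[ - 7,-4, - 2 ,-5/8, sqrt( 6)/6,sqrt(10) ] 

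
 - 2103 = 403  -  2506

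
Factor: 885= 3^1*5^1*59^1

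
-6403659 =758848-7162507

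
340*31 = 10540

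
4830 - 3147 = 1683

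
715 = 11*65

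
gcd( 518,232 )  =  2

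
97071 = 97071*1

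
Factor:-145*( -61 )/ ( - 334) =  - 2^(  -  1 )*5^1*29^1*61^1*167^( - 1 )= - 8845/334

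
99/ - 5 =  - 20+1/5 = - 19.80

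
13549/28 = 483 + 25/28 = 483.89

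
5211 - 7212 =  - 2001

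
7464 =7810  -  346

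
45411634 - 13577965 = 31833669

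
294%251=43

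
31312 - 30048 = 1264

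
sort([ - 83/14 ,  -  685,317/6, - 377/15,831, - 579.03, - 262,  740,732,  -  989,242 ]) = [ - 989, - 685 , - 579.03, - 262,-377/15,-83/14, 317/6,242,732,740, 831 ]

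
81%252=81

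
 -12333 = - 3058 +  - 9275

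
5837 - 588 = 5249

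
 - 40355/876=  - 40355/876 = -46.07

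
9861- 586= 9275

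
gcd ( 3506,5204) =2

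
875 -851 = 24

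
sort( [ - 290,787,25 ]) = [ - 290,25, 787]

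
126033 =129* 977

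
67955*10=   679550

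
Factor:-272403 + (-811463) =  - 2^1*7^1*77419^1 =-  1083866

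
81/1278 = 9/142 = 0.06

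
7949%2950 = 2049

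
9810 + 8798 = 18608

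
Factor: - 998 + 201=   -  797^1 = - 797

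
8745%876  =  861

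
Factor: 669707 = 669707^1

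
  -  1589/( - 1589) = 1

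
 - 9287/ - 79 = 9287/79  =  117.56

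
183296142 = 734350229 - 551054087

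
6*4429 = 26574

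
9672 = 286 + 9386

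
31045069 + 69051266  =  100096335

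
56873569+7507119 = 64380688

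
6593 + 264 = 6857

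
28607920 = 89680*319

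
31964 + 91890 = 123854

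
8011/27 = 296 + 19/27 = 296.70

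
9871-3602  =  6269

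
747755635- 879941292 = -132185657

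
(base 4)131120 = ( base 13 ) b18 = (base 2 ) 11101011000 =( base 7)5324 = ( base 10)1880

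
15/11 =1 + 4/11 = 1.36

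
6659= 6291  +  368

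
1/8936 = 1/8936 = 0.00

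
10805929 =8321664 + 2484265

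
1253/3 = 417 + 2/3 = 417.67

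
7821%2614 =2593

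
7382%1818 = 110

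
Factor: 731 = 17^1*43^1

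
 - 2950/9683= -2950/9683=-0.30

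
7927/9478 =7927/9478 = 0.84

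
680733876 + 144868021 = 825601897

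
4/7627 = 4/7627 = 0.00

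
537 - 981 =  - 444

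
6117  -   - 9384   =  15501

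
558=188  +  370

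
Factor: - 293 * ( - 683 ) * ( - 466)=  - 93255454=- 2^1*233^1*293^1 * 683^1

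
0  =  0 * 179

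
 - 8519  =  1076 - 9595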